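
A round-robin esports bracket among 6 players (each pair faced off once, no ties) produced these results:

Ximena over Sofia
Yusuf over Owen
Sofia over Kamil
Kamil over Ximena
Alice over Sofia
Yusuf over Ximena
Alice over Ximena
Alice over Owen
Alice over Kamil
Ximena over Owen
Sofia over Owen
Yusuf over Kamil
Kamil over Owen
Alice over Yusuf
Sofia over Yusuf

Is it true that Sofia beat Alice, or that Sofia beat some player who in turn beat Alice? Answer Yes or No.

Sofia did not beat Alice directly.
Sofia beat Yusuf, Kamil, Owen, but each of them lost to Alice. No two-step path.

No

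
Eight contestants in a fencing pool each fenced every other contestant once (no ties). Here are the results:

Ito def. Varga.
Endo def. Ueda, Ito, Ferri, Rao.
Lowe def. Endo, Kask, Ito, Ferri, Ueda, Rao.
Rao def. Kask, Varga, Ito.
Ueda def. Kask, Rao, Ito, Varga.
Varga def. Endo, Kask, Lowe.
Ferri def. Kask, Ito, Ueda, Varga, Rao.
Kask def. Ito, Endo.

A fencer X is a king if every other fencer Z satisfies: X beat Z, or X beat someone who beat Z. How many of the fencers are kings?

3

Varga reaches everyone (king).
Lowe reaches everyone (king).
Rao cannot reach Ferri, Ueda in two steps.
Ferri reaches everyone (king).
Kask cannot reach Lowe in two steps.
Endo cannot reach Lowe in two steps.
Ueda cannot reach Ferri in two steps.
Ito cannot reach Rao, Ferri, Ueda in two steps.
Kings: Varga, Lowe, Ferri — 3.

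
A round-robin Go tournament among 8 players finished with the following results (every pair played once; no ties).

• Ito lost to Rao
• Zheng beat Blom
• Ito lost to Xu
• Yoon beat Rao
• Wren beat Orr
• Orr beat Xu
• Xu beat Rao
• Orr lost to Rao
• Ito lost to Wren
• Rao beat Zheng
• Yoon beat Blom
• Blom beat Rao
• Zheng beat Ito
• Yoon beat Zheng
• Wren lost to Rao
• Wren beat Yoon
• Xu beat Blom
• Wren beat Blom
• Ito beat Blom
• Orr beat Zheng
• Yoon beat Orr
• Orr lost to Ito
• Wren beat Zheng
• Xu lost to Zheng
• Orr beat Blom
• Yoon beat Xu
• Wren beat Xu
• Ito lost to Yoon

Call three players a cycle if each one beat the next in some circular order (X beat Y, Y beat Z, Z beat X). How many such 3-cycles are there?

10

Win totals: Yoon 6, Rao 4, Xu 3, Ito 2, Zheng 3, Wren 6, Orr 3, Blom 1.
A player with w wins dominates both others in C(w,2) triples; summing gives 15 + 6 + 3 + 1 + 3 + 15 + 3 + 0 = 46 transitive triples.
Total triples C(8,3) = 56, so cyclic triples = 56 − 46 = 10.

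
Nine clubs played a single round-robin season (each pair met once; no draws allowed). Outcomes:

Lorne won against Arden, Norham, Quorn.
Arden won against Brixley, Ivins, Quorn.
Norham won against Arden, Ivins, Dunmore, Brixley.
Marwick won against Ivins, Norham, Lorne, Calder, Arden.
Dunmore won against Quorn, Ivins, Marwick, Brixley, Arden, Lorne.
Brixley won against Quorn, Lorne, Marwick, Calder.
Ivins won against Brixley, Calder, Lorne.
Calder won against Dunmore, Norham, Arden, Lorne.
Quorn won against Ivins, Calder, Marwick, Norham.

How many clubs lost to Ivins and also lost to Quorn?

1

Ivins beat: Lorne, Calder, Brixley.
Quorn beat: Norham, Ivins, Calder, Marwick.
Both beat: Calder — 1.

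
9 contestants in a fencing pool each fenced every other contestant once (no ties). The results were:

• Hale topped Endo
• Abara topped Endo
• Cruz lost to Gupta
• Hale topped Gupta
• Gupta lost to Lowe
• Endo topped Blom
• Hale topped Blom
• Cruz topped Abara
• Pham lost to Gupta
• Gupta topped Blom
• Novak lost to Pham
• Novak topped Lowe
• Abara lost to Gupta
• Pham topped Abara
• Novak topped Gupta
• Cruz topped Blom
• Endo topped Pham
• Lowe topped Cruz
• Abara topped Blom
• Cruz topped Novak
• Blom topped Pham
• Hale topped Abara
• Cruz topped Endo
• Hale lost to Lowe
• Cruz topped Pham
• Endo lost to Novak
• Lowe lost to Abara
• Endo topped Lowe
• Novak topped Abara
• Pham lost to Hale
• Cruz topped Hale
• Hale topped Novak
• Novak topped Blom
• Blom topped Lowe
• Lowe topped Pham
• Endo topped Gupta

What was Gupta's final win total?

4

Gupta's results: beat Blom, Abara, Pham, Cruz; lost to Lowe, Novak, Endo, Hale.
That is 4 wins.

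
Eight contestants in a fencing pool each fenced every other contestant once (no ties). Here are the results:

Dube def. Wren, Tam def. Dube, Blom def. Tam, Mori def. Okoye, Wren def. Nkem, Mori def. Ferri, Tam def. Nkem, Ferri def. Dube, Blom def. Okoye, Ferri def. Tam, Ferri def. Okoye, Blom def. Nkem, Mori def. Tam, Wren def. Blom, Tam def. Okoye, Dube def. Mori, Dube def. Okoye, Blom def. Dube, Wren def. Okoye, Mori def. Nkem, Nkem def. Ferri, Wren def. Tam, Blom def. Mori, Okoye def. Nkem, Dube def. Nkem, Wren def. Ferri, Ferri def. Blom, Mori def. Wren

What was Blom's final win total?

Blom's results: beat Nkem, Tam, Dube, Okoye, Mori; lost to Wren, Ferri.
That is 5 wins.

5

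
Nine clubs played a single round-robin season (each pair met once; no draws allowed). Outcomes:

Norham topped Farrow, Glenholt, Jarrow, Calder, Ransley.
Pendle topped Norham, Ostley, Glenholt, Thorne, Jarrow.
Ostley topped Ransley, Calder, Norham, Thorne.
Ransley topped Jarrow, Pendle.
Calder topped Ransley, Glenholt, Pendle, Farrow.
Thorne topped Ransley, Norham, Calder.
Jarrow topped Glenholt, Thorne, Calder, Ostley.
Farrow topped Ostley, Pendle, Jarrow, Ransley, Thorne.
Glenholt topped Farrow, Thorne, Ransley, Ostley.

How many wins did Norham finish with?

Norham's results: beat Glenholt, Calder, Farrow, Ransley, Jarrow; lost to Thorne, Ostley, Pendle.
That is 5 wins.

5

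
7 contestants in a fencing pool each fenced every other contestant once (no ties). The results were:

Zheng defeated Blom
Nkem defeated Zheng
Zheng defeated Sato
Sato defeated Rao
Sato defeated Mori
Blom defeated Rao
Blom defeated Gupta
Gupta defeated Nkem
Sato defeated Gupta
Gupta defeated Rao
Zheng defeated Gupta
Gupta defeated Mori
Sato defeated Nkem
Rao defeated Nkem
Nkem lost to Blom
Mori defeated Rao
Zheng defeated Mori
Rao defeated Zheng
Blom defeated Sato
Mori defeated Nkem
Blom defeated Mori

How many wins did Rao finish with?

Rao's results: beat Zheng, Nkem; lost to Blom, Gupta, Mori, Sato.
That is 2 wins.

2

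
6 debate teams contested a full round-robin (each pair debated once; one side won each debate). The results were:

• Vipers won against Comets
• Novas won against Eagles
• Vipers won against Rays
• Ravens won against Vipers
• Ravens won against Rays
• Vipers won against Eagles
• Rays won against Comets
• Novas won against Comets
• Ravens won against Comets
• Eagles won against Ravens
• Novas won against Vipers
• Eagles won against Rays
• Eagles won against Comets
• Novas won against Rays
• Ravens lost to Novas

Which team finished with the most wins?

Novas

Win totals: Ravens 3, Eagles 3, Comets 0, Novas 5, Rays 1, Vipers 3.
Novas leads with 5 wins (next highest: 3).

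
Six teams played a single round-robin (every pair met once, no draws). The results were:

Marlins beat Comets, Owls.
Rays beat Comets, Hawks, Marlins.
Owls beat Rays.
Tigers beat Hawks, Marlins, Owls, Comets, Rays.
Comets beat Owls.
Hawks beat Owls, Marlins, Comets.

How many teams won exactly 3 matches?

Win totals: Owls 1, Hawks 3, Rays 3, Marlins 2, Tigers 5, Comets 1.
Exactly 3: Hawks, Rays — 2 teams.

2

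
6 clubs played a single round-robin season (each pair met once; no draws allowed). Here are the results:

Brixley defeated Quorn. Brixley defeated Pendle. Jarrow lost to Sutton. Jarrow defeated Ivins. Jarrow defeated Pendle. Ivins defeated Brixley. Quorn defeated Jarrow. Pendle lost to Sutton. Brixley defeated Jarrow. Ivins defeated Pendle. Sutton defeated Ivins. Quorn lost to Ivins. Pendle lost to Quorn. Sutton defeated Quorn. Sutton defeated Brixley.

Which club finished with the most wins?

Sutton

Win totals: Pendle 0, Ivins 3, Brixley 3, Sutton 5, Jarrow 2, Quorn 2.
Sutton leads with 5 wins (next highest: 3).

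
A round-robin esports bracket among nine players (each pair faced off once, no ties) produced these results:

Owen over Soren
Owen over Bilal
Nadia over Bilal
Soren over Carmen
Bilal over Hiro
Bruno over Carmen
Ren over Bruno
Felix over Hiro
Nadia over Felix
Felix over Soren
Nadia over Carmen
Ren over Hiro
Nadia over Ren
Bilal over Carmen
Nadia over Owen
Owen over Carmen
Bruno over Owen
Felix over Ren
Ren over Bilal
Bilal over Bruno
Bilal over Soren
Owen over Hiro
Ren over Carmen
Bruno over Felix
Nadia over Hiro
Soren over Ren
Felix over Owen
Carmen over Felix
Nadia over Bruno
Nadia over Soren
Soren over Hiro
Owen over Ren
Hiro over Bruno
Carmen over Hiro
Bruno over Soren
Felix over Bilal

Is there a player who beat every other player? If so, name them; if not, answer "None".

Nadia

Nadia has 8 wins out of 8 opponents — a perfect record.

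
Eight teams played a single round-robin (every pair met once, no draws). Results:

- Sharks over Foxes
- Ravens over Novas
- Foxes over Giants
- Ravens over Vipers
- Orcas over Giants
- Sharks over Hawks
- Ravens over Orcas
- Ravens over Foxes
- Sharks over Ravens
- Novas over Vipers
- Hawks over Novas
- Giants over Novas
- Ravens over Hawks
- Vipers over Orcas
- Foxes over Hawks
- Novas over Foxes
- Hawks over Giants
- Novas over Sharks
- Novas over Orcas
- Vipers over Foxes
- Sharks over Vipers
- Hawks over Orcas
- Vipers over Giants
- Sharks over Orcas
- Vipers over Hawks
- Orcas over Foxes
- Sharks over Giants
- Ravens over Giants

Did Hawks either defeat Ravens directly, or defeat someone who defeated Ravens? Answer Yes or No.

Hawks did not beat Ravens directly.
Hawks beat Orcas, Giants, Novas, but each of them lost to Ravens. No two-step path.

No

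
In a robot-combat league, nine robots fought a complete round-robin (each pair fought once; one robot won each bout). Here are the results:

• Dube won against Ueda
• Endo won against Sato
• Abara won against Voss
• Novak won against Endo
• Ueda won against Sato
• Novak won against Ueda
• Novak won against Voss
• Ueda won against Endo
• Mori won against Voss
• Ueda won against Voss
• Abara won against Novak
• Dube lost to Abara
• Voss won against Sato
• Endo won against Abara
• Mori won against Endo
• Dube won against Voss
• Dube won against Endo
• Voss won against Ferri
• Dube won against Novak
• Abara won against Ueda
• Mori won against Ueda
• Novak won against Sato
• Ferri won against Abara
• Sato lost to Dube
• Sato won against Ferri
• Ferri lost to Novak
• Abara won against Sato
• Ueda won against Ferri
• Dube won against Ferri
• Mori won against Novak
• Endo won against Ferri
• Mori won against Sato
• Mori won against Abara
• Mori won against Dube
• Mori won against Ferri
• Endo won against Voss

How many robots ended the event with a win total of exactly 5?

2

Win totals: Voss 2, Endo 4, Mori 8, Ferri 1, Abara 5, Dube 6, Novak 5, Sato 1, Ueda 4.
Exactly 5: Abara, Novak — 2 robots.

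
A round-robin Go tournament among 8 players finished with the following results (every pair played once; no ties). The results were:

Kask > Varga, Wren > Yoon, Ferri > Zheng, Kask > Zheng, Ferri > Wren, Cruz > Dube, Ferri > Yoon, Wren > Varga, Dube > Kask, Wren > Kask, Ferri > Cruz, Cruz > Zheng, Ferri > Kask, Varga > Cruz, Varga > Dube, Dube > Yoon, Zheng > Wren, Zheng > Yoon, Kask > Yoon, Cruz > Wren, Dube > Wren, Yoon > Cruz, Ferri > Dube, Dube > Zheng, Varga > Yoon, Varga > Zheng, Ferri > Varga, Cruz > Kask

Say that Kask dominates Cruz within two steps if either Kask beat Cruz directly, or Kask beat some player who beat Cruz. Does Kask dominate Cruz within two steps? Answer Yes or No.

Kask did not beat Cruz directly.
Kask beat Varga, Yoon, Zheng. Of those, Varga beat Cruz.

Yes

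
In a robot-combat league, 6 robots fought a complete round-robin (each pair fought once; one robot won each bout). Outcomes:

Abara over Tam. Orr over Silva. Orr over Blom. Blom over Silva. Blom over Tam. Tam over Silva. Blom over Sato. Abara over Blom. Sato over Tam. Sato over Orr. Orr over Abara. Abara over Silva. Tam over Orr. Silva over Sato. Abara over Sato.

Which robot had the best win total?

Abara

Win totals: Abara 4, Tam 2, Sato 2, Blom 3, Silva 1, Orr 3.
Abara leads with 4 wins (next highest: 3).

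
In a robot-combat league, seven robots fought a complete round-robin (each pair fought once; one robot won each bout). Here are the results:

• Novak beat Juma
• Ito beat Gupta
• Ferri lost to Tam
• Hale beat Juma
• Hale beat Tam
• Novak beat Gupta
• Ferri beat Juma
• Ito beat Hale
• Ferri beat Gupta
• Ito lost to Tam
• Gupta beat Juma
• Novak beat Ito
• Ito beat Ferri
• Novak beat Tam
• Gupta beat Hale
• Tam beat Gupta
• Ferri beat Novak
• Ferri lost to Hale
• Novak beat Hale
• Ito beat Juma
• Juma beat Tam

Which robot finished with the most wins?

Win totals: Hale 3, Juma 1, Gupta 2, Ferri 3, Novak 5, Ito 4, Tam 3.
Novak leads with 5 wins (next highest: 4).

Novak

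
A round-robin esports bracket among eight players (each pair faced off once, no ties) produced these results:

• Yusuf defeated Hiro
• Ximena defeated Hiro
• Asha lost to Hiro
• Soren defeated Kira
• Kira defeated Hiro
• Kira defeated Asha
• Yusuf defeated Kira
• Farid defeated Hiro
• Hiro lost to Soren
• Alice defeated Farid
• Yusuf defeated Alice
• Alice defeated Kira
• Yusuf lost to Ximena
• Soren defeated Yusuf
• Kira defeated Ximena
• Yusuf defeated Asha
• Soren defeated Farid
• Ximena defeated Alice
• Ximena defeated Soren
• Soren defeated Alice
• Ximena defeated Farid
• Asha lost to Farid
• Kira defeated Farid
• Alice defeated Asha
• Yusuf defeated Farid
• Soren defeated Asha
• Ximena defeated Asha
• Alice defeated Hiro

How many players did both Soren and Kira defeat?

3

Soren beat: Farid, Kira, Hiro, Alice, Yusuf, Asha.
Kira beat: Farid, Ximena, Hiro, Asha.
Both beat: Farid, Hiro, Asha — 3.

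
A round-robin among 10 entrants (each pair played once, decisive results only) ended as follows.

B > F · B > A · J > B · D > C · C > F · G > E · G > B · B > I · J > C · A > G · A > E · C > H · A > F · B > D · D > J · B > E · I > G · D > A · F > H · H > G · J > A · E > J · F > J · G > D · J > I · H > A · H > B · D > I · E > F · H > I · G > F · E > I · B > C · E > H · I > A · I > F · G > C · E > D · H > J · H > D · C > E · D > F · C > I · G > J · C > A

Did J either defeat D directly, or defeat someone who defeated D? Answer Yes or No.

J did not beat D directly.
J beat A, B, C, I. Of those, B beat D.

Yes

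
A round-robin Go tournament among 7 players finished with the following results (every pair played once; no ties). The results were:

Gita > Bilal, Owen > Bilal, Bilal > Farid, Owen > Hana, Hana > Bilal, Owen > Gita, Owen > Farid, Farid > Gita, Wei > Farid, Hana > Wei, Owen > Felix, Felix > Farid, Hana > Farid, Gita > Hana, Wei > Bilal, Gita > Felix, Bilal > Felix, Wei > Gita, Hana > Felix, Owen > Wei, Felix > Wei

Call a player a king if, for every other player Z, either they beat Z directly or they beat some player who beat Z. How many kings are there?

Owen reaches everyone (king).
Wei cannot reach Owen in two steps.
Hana cannot reach Owen in two steps.
Bilal cannot reach Owen, Hana in two steps.
Farid cannot reach Owen, Wei in two steps.
Felix cannot reach Owen, Hana in two steps.
Gita cannot reach Owen in two steps.
Kings: Owen — 1.

1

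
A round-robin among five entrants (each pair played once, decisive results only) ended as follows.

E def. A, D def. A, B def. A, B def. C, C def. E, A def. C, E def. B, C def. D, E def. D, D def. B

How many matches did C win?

2

C's results: beat D, E; lost to A, B.
That is 2 wins.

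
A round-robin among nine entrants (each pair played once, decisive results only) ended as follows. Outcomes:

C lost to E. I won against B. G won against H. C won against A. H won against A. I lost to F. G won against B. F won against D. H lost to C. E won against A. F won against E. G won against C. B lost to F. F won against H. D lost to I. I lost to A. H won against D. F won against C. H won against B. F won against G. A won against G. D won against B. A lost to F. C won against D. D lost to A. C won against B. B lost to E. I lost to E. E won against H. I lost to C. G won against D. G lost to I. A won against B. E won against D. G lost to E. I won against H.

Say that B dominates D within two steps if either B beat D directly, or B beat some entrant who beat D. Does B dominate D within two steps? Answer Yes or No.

No

B did not beat D directly.
B beat no one, so there is no intermediate entrant.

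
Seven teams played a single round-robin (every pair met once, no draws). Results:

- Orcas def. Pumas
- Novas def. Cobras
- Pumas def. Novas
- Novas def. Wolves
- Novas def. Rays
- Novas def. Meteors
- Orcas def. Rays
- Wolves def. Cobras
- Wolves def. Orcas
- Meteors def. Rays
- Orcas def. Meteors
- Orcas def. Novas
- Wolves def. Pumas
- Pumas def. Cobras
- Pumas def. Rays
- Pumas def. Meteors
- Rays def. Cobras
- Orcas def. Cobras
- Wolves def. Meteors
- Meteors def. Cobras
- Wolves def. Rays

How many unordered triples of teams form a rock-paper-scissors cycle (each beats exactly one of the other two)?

2

Win totals: Cobras 0, Orcas 5, Rays 1, Meteors 2, Novas 4, Wolves 5, Pumas 4.
A team with w wins dominates both others in C(w,2) triples; summing gives 0 + 10 + 0 + 1 + 6 + 10 + 6 = 33 transitive triples.
Total triples C(7,3) = 35, so cyclic triples = 35 − 33 = 2.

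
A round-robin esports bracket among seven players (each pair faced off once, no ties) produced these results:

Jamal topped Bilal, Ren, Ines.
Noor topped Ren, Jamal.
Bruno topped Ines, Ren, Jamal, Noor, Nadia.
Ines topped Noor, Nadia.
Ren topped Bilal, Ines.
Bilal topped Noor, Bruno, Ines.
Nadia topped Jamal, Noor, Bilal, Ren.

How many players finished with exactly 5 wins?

1

Win totals: Noor 2, Nadia 4, Ren 2, Jamal 3, Bilal 3, Bruno 5, Ines 2.
Exactly 5: Bruno — 1 player.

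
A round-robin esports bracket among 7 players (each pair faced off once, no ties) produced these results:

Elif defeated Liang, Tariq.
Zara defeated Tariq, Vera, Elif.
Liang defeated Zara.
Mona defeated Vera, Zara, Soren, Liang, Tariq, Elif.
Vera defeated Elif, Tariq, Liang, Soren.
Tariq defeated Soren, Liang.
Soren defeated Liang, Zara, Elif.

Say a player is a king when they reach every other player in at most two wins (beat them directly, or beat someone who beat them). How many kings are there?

1

Vera cannot reach Mona in two steps.
Tariq cannot reach Vera, Mona in two steps.
Soren cannot reach Mona in two steps.
Liang cannot reach Soren, Mona in two steps.
Zara cannot reach Mona in two steps.
Mona reaches everyone (king).
Elif cannot reach Vera, Mona in two steps.
Kings: Mona — 1.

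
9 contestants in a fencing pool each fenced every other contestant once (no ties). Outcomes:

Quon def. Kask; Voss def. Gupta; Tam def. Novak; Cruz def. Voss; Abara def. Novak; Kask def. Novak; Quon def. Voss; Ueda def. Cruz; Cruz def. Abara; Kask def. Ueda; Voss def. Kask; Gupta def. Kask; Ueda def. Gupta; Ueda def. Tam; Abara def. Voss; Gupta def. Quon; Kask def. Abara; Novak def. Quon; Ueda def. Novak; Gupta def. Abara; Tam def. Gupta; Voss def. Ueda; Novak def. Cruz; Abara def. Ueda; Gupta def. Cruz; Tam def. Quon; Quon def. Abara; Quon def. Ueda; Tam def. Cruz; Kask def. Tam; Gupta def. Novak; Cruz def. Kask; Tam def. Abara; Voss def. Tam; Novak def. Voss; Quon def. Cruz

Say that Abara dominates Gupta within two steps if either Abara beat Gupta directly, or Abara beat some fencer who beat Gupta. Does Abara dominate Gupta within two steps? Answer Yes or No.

Yes

Abara did not beat Gupta directly.
Abara beat Ueda, Novak, Voss. Of those, Ueda beat Gupta.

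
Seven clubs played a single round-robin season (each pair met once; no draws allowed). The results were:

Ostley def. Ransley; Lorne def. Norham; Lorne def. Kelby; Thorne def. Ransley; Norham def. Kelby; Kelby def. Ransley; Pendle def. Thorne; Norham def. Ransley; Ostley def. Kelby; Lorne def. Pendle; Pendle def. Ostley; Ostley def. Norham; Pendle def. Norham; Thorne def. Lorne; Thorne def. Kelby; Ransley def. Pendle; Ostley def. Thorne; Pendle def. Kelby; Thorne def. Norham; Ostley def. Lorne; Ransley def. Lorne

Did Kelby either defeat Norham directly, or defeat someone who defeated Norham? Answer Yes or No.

Kelby did not beat Norham directly.
Kelby beat Ransley, but each of them lost to Norham. No two-step path.

No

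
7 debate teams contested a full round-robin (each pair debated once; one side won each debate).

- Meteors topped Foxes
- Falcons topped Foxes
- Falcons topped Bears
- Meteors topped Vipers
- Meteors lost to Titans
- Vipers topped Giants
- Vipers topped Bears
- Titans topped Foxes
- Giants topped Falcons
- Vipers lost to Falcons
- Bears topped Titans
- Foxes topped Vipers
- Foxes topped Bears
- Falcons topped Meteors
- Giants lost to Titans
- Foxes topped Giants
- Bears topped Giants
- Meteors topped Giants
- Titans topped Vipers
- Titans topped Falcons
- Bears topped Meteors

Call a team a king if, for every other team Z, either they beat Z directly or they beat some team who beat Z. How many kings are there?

Bears reaches everyone (king).
Giants cannot reach Titans in two steps.
Foxes reaches everyone (king).
Vipers cannot reach Foxes in two steps.
Falcons reaches everyone (king).
Titans reaches everyone (king).
Meteors cannot reach Titans in two steps.
Kings: Bears, Foxes, Falcons, Titans — 4.

4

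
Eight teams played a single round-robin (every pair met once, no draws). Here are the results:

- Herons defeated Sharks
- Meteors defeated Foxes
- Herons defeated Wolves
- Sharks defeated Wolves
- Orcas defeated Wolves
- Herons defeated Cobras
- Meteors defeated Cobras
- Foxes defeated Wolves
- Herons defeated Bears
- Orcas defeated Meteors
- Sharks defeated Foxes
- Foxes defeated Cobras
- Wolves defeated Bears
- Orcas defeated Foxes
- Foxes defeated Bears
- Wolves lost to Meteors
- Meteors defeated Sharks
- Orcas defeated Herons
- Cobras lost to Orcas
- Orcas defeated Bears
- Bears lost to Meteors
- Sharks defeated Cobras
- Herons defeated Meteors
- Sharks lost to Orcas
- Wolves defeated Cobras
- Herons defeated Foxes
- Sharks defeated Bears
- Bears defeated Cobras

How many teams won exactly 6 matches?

Win totals: Cobras 0, Meteors 5, Herons 6, Wolves 2, Foxes 3, Orcas 7, Bears 1, Sharks 4.
Exactly 6: Herons — 1 team.

1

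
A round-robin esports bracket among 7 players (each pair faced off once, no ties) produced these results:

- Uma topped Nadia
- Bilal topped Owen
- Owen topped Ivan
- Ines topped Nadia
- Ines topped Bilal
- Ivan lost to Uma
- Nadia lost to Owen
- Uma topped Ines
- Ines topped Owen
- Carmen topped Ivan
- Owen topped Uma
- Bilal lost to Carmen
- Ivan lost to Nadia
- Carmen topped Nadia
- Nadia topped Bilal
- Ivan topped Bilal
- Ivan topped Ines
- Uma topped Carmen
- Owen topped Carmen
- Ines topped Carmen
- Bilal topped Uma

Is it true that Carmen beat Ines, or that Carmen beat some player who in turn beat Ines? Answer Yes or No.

Carmen did not beat Ines directly.
Carmen beat Nadia, Bilal, Ivan. Of those, Ivan beat Ines.

Yes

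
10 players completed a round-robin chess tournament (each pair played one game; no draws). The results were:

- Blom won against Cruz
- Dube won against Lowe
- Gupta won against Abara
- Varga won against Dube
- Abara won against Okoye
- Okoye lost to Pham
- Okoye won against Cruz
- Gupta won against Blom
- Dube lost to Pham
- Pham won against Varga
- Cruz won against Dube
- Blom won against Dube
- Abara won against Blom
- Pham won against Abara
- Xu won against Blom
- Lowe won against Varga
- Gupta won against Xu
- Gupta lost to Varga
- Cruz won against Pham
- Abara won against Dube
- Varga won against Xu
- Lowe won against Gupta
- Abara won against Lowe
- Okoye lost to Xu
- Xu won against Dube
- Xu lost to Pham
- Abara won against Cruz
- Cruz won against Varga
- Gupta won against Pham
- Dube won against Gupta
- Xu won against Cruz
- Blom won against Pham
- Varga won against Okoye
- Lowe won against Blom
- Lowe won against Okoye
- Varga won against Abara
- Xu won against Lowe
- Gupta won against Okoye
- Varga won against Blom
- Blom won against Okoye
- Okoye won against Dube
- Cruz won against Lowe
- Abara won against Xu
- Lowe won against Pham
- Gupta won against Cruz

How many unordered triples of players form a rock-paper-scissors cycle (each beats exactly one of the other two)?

31

Win totals: Varga 6, Gupta 6, Xu 5, Lowe 5, Cruz 4, Dube 2, Okoye 2, Blom 4, Abara 6, Pham 5.
A player with w wins dominates both others in C(w,2) triples; summing gives 15 + 15 + 10 + 10 + 6 + 1 + 1 + 6 + 15 + 10 = 89 transitive triples.
Total triples C(10,3) = 120, so cyclic triples = 120 − 89 = 31.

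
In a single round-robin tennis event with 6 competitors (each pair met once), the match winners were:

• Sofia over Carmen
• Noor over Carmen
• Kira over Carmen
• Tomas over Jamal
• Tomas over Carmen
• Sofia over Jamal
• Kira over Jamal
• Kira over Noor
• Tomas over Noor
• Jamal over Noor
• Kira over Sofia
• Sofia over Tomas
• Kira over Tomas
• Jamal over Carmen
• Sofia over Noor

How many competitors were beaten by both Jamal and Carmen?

Jamal beat: Noor, Carmen.
Carmen beat: no one.
No one was beaten by both.

0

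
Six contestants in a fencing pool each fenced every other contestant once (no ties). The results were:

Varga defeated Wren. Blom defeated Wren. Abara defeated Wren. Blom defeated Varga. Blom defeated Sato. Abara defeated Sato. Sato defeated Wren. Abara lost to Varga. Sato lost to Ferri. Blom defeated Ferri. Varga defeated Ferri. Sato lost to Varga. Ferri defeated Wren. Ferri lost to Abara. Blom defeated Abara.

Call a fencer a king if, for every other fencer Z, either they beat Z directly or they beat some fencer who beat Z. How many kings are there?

1

Abara cannot reach Blom, Varga in two steps.
Blom reaches everyone (king).
Ferri cannot reach Abara, Blom, Varga in two steps.
Varga cannot reach Blom in two steps.
Sato cannot reach Abara, Blom, Ferri, Varga in two steps.
Wren cannot reach Abara, Blom, Ferri, Varga, Sato in two steps.
Kings: Blom — 1.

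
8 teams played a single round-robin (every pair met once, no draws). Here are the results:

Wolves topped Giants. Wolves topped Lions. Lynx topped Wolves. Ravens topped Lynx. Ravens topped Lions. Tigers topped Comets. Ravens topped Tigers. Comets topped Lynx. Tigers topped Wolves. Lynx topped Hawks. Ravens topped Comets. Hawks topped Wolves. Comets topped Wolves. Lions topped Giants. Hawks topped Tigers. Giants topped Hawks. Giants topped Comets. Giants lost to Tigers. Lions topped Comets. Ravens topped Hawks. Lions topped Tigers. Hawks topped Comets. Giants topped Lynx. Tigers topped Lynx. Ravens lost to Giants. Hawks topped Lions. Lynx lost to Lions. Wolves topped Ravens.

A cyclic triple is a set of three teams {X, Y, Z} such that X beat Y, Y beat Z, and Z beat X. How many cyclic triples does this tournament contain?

17

Win totals: Giants 4, Comets 2, Lynx 2, Wolves 3, Ravens 5, Hawks 4, Tigers 4, Lions 4.
A team with w wins dominates both others in C(w,2) triples; summing gives 6 + 1 + 1 + 3 + 10 + 6 + 6 + 6 = 39 transitive triples.
Total triples C(8,3) = 56, so cyclic triples = 56 − 39 = 17.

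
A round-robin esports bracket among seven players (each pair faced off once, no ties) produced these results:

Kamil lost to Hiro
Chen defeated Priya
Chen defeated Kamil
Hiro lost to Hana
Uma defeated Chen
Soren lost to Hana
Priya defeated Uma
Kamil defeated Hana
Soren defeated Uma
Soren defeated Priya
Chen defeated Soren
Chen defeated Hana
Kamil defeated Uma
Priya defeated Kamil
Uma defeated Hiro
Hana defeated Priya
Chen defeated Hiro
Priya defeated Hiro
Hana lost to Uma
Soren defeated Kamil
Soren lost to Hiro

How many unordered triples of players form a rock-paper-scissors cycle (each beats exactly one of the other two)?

Win totals: Kamil 2, Priya 3, Uma 3, Chen 5, Hiro 2, Soren 3, Hana 3.
A player with w wins dominates both others in C(w,2) triples; summing gives 1 + 3 + 3 + 10 + 1 + 3 + 3 = 24 transitive triples.
Total triples C(7,3) = 35, so cyclic triples = 35 − 24 = 11.

11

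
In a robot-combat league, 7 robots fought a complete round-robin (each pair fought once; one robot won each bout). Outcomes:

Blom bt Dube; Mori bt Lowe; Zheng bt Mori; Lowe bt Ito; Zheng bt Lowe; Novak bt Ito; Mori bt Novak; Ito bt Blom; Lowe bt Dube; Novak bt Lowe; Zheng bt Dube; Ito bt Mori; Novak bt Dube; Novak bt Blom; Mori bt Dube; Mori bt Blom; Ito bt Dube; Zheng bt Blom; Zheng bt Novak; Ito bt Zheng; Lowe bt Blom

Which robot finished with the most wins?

Win totals: Ito 4, Novak 4, Mori 4, Dube 0, Blom 1, Lowe 3, Zheng 5.
Zheng leads with 5 wins (next highest: 4).

Zheng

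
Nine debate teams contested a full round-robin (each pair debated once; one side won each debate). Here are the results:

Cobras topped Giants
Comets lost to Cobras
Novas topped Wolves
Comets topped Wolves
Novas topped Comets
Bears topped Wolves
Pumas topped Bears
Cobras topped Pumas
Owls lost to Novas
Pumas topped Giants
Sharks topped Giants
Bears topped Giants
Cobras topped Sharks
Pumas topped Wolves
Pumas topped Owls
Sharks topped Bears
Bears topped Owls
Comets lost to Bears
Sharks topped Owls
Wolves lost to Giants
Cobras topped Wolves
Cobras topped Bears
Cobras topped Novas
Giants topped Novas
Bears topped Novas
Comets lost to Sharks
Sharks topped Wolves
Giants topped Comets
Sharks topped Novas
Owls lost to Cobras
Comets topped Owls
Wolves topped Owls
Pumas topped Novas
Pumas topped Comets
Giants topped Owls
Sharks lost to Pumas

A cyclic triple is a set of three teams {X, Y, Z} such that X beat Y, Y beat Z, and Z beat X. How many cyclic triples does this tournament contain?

Win totals: Giants 4, Bears 5, Wolves 1, Owls 0, Pumas 7, Comets 2, Cobras 8, Sharks 6, Novas 3.
A team with w wins dominates both others in C(w,2) triples; summing gives 6 + 10 + 0 + 0 + 21 + 1 + 28 + 15 + 3 = 84 transitive triples.
Total triples C(9,3) = 84, so cyclic triples = 84 − 84 = 0.

0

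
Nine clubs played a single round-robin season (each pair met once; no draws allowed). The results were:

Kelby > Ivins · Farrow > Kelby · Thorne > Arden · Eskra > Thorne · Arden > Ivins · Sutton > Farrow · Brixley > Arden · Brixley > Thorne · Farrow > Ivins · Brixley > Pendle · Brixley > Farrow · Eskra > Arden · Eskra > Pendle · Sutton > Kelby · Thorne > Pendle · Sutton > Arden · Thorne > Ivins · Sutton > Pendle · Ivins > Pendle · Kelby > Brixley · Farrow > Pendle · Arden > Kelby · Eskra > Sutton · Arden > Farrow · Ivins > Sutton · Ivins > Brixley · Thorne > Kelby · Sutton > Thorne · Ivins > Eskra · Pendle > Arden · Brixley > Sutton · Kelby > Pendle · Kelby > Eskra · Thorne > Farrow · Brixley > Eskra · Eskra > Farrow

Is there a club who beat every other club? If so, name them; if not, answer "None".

None

Highest win total is Brixley with 6 (out of 8 possible).
Brixley lost to Kelby, Ivins, so no club went undefeated.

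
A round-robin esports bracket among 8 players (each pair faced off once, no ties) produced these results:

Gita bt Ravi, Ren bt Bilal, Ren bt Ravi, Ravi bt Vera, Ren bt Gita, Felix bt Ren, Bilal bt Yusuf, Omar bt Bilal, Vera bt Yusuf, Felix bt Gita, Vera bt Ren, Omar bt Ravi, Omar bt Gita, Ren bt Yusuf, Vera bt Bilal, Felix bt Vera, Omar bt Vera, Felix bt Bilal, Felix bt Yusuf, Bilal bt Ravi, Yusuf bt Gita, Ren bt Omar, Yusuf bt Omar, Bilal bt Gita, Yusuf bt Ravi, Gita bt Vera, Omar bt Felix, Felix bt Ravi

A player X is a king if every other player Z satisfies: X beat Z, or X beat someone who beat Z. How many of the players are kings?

Gita cannot reach Felix, Omar in two steps.
Ren reaches everyone (king).
Felix reaches everyone (king).
Bilal cannot reach Ren, Felix in two steps.
Omar reaches everyone (king).
Ravi cannot reach Gita, Felix, Omar in two steps.
Vera cannot reach Felix in two steps.
Yusuf cannot reach Ren in two steps.
Kings: Ren, Felix, Omar — 3.

3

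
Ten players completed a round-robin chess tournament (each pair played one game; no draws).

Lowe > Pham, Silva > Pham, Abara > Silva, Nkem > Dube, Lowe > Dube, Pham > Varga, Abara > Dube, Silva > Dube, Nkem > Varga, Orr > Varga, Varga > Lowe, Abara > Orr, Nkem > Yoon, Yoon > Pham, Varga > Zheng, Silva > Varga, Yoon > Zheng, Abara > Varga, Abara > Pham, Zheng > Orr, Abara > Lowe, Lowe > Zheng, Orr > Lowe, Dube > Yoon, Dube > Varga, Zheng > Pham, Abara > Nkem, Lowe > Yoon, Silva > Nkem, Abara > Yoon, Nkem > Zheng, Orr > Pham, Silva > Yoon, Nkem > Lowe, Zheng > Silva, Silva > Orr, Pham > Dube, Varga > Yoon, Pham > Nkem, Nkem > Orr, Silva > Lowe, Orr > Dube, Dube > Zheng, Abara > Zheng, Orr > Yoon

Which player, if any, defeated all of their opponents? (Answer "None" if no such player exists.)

Abara has 9 wins out of 9 opponents — a perfect record.

Abara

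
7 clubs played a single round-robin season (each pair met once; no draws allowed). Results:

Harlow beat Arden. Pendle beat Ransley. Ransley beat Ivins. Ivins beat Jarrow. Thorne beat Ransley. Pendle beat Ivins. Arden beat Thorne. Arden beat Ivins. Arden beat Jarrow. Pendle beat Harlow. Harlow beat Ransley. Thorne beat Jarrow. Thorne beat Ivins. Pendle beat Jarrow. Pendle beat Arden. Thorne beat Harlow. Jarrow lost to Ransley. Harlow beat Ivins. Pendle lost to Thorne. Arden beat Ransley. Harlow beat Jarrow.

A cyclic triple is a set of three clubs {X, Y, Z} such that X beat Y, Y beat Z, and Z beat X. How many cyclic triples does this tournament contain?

2

Win totals: Jarrow 0, Harlow 4, Pendle 5, Ransley 2, Arden 4, Ivins 1, Thorne 5.
A club with w wins dominates both others in C(w,2) triples; summing gives 0 + 6 + 10 + 1 + 6 + 0 + 10 = 33 transitive triples.
Total triples C(7,3) = 35, so cyclic triples = 35 − 33 = 2.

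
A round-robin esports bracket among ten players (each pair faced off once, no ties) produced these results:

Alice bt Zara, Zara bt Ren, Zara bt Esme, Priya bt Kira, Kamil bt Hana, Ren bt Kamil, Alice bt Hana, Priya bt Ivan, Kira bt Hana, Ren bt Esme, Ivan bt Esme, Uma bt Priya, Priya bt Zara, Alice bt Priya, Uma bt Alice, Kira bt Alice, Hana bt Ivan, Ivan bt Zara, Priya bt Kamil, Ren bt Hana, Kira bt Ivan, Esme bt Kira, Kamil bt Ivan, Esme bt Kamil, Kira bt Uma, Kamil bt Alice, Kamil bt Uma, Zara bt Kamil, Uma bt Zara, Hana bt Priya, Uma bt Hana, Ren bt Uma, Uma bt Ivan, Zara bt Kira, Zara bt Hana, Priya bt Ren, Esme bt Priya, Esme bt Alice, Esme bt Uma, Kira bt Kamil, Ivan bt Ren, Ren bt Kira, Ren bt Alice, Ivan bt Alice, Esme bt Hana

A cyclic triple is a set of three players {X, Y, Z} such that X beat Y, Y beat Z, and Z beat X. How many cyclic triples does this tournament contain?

Win totals: Zara 5, Hana 2, Ivan 4, Kamil 4, Priya 5, Alice 3, Uma 5, Ren 6, Kira 5, Esme 6.
A player with w wins dominates both others in C(w,2) triples; summing gives 10 + 1 + 6 + 6 + 10 + 3 + 10 + 15 + 10 + 15 = 86 transitive triples.
Total triples C(10,3) = 120, so cyclic triples = 120 − 86 = 34.

34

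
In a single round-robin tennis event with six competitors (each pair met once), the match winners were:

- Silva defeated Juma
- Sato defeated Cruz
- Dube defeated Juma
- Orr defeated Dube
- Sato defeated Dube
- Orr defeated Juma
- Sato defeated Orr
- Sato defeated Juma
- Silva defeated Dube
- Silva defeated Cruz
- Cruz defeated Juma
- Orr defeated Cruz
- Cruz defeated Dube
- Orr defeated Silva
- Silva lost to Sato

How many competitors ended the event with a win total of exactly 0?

Win totals: Sato 5, Dube 1, Juma 0, Cruz 2, Silva 3, Orr 4.
Exactly 0: Juma — 1 competitor.

1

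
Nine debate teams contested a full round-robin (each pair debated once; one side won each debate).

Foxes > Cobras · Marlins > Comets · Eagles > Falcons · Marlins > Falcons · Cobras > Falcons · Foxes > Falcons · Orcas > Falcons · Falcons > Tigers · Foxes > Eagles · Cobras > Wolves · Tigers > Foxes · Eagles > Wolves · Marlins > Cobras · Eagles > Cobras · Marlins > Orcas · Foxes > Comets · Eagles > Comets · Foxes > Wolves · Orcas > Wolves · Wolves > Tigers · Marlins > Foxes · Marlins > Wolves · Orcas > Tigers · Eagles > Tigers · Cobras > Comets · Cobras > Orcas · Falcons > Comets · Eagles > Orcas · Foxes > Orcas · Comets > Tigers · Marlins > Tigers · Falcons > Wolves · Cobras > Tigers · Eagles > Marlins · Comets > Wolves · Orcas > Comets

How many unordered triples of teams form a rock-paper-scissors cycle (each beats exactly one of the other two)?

Win totals: Marlins 7, Falcons 3, Comets 2, Wolves 1, Foxes 6, Cobras 5, Eagles 7, Orcas 4, Tigers 1.
A team with w wins dominates both others in C(w,2) triples; summing gives 21 + 3 + 1 + 0 + 15 + 10 + 21 + 6 + 0 = 77 transitive triples.
Total triples C(9,3) = 84, so cyclic triples = 84 − 77 = 7.

7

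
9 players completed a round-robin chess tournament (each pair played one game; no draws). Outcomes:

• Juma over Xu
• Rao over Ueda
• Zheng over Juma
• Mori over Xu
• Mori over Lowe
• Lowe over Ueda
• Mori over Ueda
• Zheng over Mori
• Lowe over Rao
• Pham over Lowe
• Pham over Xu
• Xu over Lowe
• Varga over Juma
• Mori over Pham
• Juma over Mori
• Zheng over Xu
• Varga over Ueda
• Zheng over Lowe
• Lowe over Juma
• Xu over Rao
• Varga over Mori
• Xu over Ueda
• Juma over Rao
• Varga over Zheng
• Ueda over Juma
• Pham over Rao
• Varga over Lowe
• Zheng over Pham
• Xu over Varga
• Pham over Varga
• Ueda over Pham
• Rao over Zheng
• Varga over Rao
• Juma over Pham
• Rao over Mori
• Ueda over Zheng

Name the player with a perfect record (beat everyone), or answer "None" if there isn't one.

None

Highest win total is Varga with 6 (out of 8 possible).
Varga lost to Xu, Pham, so no player went undefeated.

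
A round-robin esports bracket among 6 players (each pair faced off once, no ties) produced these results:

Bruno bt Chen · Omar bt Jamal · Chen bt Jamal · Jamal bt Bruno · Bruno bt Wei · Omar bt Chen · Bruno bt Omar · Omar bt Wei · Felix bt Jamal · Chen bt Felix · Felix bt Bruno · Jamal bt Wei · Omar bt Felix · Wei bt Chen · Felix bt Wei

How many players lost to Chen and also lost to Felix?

Chen beat: Jamal, Felix.
Felix beat: Wei, Jamal, Bruno.
Both beat: Jamal — 1.

1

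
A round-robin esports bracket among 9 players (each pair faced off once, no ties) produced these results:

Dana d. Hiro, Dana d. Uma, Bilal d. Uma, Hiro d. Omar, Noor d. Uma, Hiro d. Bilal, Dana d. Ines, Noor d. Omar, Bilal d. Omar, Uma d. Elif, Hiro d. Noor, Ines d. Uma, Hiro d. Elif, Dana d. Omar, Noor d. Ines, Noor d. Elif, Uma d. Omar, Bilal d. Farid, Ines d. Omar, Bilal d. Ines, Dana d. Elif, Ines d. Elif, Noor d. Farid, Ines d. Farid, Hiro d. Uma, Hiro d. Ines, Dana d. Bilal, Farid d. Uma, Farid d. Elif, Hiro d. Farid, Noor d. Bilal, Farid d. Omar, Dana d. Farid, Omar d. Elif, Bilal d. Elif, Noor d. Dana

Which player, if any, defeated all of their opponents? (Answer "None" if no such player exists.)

None

Highest win total is Noor with 7 (out of 8 possible).
Noor lost to Hiro, so no player went undefeated.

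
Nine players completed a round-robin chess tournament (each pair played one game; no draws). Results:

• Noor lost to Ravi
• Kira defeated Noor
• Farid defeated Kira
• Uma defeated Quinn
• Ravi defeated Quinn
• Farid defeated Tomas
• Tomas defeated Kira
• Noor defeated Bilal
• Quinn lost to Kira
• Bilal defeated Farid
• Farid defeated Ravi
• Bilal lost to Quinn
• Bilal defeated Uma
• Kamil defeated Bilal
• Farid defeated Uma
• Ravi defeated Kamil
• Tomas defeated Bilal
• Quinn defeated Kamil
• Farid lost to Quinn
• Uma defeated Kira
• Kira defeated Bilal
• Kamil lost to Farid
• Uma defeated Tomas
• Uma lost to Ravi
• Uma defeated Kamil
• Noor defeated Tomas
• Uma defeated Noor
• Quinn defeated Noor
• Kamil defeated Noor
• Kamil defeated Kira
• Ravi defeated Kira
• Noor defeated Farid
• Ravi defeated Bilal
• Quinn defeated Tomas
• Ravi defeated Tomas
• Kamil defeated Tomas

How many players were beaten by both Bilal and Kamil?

0

Bilal beat: Farid, Uma.
Kamil beat: Tomas, Bilal, Kira, Noor.
No one was beaten by both.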